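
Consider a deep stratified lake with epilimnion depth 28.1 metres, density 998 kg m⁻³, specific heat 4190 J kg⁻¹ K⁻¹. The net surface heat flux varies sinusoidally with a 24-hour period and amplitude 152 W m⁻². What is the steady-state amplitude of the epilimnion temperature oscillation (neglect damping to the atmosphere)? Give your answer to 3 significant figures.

Areal heat capacity C = ρ c_p D = 998 × 4190 × 28.1 = 1.18×10^8 J/(m²·K).
Angular frequency ω = 2π / T = 2π / 86400 s = 7.27×10^-5 s⁻¹.
Cω = 1.18×10^8 × 7.27×10^-5 = 8550 W/(m²·K).
Amplitude A = F₀ / (Cω) = 152 / 8550 = 0.0178 K.

0.0178 K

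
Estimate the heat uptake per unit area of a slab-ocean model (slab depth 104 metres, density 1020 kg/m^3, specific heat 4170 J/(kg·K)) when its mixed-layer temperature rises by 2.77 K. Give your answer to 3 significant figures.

1.23×10^9

Areal heat capacity C = ρ c_p D = 1020 × 4170 × 104 = 4.42×10^8 J m⁻² K⁻¹.
ΔQ = C ΔT = 4.42×10^8 × 2.77 = 1.23×10^9 J/m².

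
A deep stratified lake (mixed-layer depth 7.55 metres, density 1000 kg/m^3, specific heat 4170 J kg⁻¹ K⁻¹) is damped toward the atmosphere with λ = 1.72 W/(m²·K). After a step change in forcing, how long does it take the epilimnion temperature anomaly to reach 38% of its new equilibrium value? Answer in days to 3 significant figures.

101 days

Areal heat capacity C = ρ c_p D = 1000 × 4170 × 7.55 = 3.15×10^7 J m⁻² K⁻¹.
τ = C / λ = 3.15×10^7 / 1.72 = 1.83×10^7 s.
Fraction reached: 1 − e^(−t/τ) = 0.38 ⇒ t = −τ ln(1 − 0.38) = τ × 0.478.
t = 8.75×10^6 s = 101 days.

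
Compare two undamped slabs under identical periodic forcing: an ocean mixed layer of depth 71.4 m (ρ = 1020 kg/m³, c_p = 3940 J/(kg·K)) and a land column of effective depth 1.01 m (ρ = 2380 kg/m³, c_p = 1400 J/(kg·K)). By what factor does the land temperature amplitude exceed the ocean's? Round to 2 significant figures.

85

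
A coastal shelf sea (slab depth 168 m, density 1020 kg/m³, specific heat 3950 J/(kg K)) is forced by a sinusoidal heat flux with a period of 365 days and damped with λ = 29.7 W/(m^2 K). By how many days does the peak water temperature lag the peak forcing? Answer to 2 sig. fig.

79 days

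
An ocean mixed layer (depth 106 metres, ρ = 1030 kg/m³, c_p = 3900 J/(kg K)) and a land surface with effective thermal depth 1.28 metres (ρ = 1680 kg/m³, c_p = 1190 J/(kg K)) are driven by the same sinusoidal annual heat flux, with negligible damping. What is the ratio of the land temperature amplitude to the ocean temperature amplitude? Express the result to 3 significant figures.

166

C_ocean = 1030 × 3900 × 106 = 4.26×10^8 J/(m²·K).
C_land = 1680 × 1190 × 1.28 = 2.56×10^6 J/(m²·K).
Undamped amplitude ∝ 1/C, so A_land/A_ocean = C_ocean/C_land = 166.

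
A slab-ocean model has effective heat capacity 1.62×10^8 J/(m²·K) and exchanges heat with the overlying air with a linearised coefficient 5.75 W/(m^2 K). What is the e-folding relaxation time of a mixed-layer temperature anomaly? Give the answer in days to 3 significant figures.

326 days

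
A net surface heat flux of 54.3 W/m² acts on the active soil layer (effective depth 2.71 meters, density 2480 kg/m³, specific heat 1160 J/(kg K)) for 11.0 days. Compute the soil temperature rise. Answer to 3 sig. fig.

6.62 K

Areal heat capacity C = ρ c_p D = 2480 × 1160 × 2.71 = 7.80×10^6 J m⁻² K⁻¹.
Net heat input Q = F Δt = 54.3 × (11.0 days × 86400 s/day) = 5.16×10^7 J/m².
ΔT = Q / C = 5.16×10^7 / 7.80×10^6 = 6.62 K.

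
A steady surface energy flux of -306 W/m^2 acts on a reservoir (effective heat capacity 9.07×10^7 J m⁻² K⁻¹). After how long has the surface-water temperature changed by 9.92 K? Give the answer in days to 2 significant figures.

34 days

Areal heat capacity C = 9.07×10^7 J m⁻² K⁻¹ (given).
Time required: Δt = C ΔT / F = 9.07×10^7 × -9.92 / -306 = 2.94×10^6 s.
In days: 2.94×10^6 s / (86400 s/day) = 34.0 days.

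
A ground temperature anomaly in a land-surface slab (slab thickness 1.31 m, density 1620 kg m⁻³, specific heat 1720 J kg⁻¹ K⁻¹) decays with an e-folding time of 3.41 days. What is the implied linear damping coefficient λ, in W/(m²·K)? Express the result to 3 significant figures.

12.4

Areal heat capacity C = ρ c_p D = 1620 × 1720 × 1.31 = 3.65×10^6 J m⁻² K⁻¹.
τ = 3.41 days = 2.95×10^5 s.
λ = C / τ = 3.65×10^6 / 2.95×10^5 = 12.4 W/(m²·K).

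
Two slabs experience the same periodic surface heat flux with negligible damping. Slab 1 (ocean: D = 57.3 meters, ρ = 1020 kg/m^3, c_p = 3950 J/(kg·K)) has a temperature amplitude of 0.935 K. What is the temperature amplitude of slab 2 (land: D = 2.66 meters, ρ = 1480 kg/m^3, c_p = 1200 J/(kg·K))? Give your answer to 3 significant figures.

C_ocean = 2.31×10^8 J/(m²·K); C_land = 4.72×10^6 J/(m²·K).
A ∝ 1/C ⇒ A_land = A_ocean × C_ocean/C_land = 0.935 × 48.9 = 45.7 K.

45.7 K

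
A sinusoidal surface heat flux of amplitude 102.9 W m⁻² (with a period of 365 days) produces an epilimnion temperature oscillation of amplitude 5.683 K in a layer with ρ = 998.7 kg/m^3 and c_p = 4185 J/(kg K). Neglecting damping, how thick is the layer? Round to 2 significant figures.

ω = 2π / 3.15×10^7 s = 1.99×10^-7 s⁻¹.
Required C = F₀ / (A ω) = 102.9 / (5.683 × 1.99×10^-7) = 9.09×10^7 J/(m²·K).
D = C / (ρ c_p) = 9.09×10^7 / (998.7 × 4185) = 21.7 m.

22 m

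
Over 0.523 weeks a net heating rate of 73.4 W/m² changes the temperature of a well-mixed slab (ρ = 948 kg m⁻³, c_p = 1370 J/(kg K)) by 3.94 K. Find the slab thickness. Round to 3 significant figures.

Heat input Q = F Δt = 73.4 × 3.16×10^5 s = 2.32×10^7 J/m².
Required areal heat capacity C = Q / ΔT = 5.89×10^6 J/(m²·K).
Depth D = C / (ρ c_p) = 5.89×10^6 / (948 × 1370) = 4.54 m.

4.54 m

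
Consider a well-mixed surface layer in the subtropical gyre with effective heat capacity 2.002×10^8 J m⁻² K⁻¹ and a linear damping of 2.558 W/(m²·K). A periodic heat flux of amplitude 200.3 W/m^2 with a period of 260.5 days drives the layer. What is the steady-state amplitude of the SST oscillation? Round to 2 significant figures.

3.6 K

Areal heat capacity C = 2.002×10^8 J m⁻² K⁻¹ (given).
Angular frequency ω = 2π / T = 2π / 2.25×10^7 s = 2.79×10^-7 s⁻¹.
√((Cω)² + λ²) = √((55.9)² + 2.558²) = 55.9 W/(m²·K).
Amplitude A = F₀ / √((Cω)²+λ²) = 200.3 / 55.9 = 3.58 K.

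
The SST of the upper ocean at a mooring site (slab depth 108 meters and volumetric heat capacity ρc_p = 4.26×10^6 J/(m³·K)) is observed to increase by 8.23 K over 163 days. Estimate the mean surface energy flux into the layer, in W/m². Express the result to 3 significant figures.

269

Areal heat capacity C = ρc_p × D = 4.26×10^6 × 108 = 4.60×10^8 J/(m²·K).
Required heat per unit area: Q = C ΔT = 4.60×10^8 × 8.23 = 3.79×10^9 J/m².
Flux F = Q / Δt = 3.79×10^9 / 1.41×10^7 s = 269 W/m².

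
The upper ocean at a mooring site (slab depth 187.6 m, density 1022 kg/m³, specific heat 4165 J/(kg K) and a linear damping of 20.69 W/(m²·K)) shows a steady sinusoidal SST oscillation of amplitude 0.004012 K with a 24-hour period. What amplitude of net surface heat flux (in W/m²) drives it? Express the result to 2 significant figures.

Areal heat capacity C = ρ c_p D = 1022 × 4165 × 187.6 = 7.99×10^8 J/(m²·K).
ω = 2π / 86400 s = 7.27×10^-5 s⁻¹.
√((Cω)² + λ²) = √((58100)² + 20.69²) = 58100 W/(m²·K).
F₀ = A × √((Cω)²+λ²) = 0.004012 × 58100 = 233 W/m².

230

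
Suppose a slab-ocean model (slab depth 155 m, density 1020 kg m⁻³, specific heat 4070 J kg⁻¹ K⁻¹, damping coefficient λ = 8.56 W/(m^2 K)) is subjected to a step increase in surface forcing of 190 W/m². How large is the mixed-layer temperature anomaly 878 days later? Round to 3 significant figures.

14.1 K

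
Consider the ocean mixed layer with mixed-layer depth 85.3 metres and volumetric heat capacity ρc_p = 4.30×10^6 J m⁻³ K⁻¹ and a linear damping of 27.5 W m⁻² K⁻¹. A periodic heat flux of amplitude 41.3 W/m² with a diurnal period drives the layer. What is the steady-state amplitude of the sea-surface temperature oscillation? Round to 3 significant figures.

0.00155 K

Areal heat capacity C = ρc_p × D = 4.30×10^6 × 85.3 = 3.67×10^8 J/(m^2 K).
Angular frequency ω = 2π / T = 2π / 86400 s = 7.27×10^-5 s⁻¹.
√((Cω)² + λ²) = √((26700)² + 27.5²) = 26700 W/(m²·K).
Amplitude A = F₀ / √((Cω)²+λ²) = 41.3 / 26700 = 0.00155 K.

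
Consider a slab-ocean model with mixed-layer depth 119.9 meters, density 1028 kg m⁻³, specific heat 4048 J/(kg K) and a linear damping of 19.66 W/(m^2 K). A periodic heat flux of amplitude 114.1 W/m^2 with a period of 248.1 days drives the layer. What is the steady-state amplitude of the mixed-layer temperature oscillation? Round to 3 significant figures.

0.773 K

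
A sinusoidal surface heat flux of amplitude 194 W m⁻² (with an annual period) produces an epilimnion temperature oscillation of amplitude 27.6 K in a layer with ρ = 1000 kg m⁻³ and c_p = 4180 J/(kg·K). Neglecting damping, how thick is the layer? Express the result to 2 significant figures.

8.4 m

ω = 2π / 3.15×10^7 s = 1.99×10^-7 s⁻¹.
Required C = F₀ / (A ω) = 194 / (27.6 × 1.99×10^-7) = 3.53×10^7 J/(m²·K).
D = C / (ρ c_p) = 3.53×10^7 / (1000 × 4180) = 8.44 m.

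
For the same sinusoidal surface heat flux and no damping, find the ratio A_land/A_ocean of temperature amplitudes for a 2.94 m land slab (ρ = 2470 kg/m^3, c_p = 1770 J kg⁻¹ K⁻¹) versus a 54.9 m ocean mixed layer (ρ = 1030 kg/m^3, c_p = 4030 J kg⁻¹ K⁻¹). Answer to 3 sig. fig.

C_ocean = 1030 × 4030 × 54.9 = 2.28×10^8 J/(m²·K).
C_land = 2470 × 1770 × 2.94 = 1.29×10^7 J/(m²·K).
Undamped amplitude ∝ 1/C, so A_land/A_ocean = C_ocean/C_land = 17.7.

17.7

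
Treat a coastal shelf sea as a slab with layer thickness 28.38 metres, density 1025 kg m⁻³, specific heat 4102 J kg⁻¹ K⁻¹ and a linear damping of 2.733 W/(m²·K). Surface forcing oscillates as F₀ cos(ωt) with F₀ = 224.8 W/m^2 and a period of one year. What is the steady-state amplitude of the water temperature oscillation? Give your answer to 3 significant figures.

Areal heat capacity C = ρ c_p D = 1025 × 4102 × 28.38 = 1.19×10^8 J/(m²·K).
Angular frequency ω = 2π / T = 2π / 3.15×10^7 s = 1.99×10^-7 s⁻¹.
√((Cω)² + λ²) = √((23.8)² + 2.733²) = 23.9 W/(m²·K).
Amplitude A = F₀ / √((Cω)²+λ²) = 224.8 / 23.9 = 9.39 K.

9.39 K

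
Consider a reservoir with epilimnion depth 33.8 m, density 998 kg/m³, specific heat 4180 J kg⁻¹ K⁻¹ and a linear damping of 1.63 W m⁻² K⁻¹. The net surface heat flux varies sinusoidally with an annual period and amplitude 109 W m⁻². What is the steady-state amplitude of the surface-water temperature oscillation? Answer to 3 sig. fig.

3.87 K

Areal heat capacity C = ρ c_p D = 998 × 4180 × 33.8 = 1.41×10^8 J/(m^2 K).
Angular frequency ω = 2π / T = 2π / 3.15×10^7 s = 1.99×10^-7 s⁻¹.
√((Cω)² + λ²) = √((28.1)² + 1.63²) = 28.1 W/(m²·K).
Amplitude A = F₀ / √((Cω)²+λ²) = 109 / 28.1 = 3.87 K.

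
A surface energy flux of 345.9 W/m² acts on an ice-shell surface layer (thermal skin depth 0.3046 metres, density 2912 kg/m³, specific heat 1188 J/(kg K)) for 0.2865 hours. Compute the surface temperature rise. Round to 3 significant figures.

0.339 K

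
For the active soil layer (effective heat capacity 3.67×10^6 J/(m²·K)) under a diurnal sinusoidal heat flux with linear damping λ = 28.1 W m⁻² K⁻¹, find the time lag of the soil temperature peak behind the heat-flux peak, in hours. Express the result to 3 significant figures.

Areal heat capacity C = 3.67×10^6 J/(m²·K) (given).
ω = 2π / 86400 s = 7.27×10^-5 s⁻¹.
Phase lag φ = arctan(Cω/λ) = arctan(267/28.1) = 1.47 rad.
Time lag = φ / ω = 1.47 / 7.27×10^-5 = 20200 s = 5.60 hours.

5.60 hours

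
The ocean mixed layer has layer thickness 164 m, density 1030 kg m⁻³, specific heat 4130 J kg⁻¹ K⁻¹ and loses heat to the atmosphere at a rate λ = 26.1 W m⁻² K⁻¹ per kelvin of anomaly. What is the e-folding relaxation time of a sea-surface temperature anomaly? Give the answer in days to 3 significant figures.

Areal heat capacity C = ρ c_p D = 1030 × 4130 × 164 = 6.98×10^8 J/(m^2 K).
Relaxation time τ = C / λ = 6.98×10^8 / 26.1 = 2.67×10^7 s.
In days: 2.67×10^7 s / (86400 s/day) = 309 days.

309 days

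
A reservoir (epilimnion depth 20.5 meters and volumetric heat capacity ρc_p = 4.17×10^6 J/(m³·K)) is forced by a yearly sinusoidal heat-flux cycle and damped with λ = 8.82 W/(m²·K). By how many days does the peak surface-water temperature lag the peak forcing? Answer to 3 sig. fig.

63.5 days

Areal heat capacity C = ρc_p × D = 4.17×10^6 × 20.5 = 8.55×10^7 J/(m²·K).
ω = 2π / 3.15×10^7 s = 1.99×10^-7 s⁻¹.
Phase lag φ = arctan(Cω/λ) = arctan(17.0/8.82) = 1.09 rad.
Time lag = φ / ω = 1.09 / 1.99×10^-7 = 5.49×10^6 s = 63.5 days.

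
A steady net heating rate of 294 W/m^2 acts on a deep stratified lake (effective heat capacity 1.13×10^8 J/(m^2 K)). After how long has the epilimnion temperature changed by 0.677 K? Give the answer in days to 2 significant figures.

Areal heat capacity C = 1.13×10^8 J/(m^2 K) (given).
Time required: Δt = C ΔT / F = 1.13×10^8 × 0.677 / 294 = 2.60×10^5 s.
In days: 2.60×10^5 s / (86400 s/day) = 3.01 days.

3.0 days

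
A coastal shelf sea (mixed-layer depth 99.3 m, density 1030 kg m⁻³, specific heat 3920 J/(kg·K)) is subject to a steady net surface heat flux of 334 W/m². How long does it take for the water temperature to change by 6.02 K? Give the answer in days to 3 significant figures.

Areal heat capacity C = ρ c_p D = 1030 × 3920 × 99.3 = 4.01×10^8 J/(m^2 K).
Time required: Δt = C ΔT / F = 4.01×10^8 × 6.02 / 334 = 7.23×10^6 s.
In days: 7.23×10^6 s / (86400 s/day) = 83.6 days.

83.6 days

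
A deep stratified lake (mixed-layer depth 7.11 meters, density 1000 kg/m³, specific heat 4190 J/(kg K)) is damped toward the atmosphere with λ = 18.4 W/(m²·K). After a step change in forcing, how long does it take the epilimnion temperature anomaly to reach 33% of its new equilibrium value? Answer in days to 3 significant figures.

7.50 days

Areal heat capacity C = ρ c_p D = 1000 × 4190 × 7.11 = 2.98×10^7 J m⁻² K⁻¹.
τ = C / λ = 2.98×10^7 / 18.4 = 1.62×10^6 s.
Fraction reached: 1 − e^(−t/τ) = 0.33 ⇒ t = −τ ln(1 − 0.33) = τ × 0.400.
t = 6.48×10^5 s = 7.50 days.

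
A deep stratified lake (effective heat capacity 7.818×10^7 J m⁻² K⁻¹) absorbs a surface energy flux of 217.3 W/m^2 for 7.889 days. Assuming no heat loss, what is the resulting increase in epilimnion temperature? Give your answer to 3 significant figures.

1.89 K

Areal heat capacity C = 7.818×10^7 J m⁻² K⁻¹ (given).
Net heat input Q = F Δt = 217.3 × (7.889 days × 86400 s/day) = 1.48×10^8 J/m².
ΔT = Q / C = 1.48×10^8 / 7.82×10^7 = 1.89 K.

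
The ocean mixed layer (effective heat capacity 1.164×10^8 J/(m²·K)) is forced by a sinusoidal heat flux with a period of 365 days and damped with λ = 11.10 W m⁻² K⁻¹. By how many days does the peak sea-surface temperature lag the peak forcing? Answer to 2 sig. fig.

65 days

Areal heat capacity C = 1.164×10^8 J/(m²·K) (given).
ω = 2π / 3.15×10^7 s = 1.99×10^-7 s⁻¹.
Phase lag φ = arctan(Cω/λ) = arctan(23.2/11.10) = 1.12 rad.
Time lag = φ / ω = 1.12 / 1.99×10^-7 = 5.64×10^6 s = 65.3 days.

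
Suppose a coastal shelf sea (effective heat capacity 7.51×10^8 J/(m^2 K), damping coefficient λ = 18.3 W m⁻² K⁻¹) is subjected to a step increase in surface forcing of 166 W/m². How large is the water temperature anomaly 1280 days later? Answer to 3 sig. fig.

Areal heat capacity C = 7.51×10^8 J/(m^2 K) (given).
τ = C / λ = 7.51×10^8 / 18.3 = 4.10×10^7 s.
Equilibrium anomaly ΔT_eq = F / λ = 166 / 18.3 = 9.07 K.
t = 1280 days = 1.11×10^8 s, so t/τ = 2.69.
ΔT(t) = ΔT_eq (1 − e^(−t/τ)) = 9.07 × (1 − e^−2.69) = 8.46 K.

8.46 K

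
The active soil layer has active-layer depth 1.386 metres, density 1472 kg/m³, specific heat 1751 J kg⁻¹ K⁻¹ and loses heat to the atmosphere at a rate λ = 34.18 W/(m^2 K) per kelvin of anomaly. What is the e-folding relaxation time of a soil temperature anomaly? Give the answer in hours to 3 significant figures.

Areal heat capacity C = ρ c_p D = 1472 × 1751 × 1.386 = 3.57×10^6 J m⁻² K⁻¹.
Relaxation time τ = C / λ = 3.57×10^6 / 34.18 = 1.05×10^5 s.
In hours: 1.05×10^5 s / (3600 s/hour) = 29.0 hours.

29.0 hours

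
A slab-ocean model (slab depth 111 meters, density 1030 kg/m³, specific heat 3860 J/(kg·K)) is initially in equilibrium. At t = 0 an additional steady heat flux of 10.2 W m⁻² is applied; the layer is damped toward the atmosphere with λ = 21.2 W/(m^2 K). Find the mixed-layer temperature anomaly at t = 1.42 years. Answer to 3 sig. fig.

Areal heat capacity C = ρ c_p D = 1030 × 3860 × 111 = 4.41×10^8 J m⁻² K⁻¹.
τ = C / λ = 4.41×10^8 / 21.2 = 2.08×10^7 s.
Equilibrium anomaly ΔT_eq = F / λ = 10.2 / 21.2 = 0.481 K.
t = 1.42 years = 4.48×10^7 s, so t/τ = 2.15.
ΔT(t) = ΔT_eq (1 − e^(−t/τ)) = 0.481 × (1 − e^−2.15) = 0.425 K.

0.425 K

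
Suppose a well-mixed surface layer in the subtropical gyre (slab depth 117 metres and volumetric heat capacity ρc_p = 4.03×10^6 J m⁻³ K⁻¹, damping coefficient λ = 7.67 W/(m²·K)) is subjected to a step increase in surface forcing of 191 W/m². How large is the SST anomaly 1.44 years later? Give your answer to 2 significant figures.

13 K

Areal heat capacity C = ρc_p × D = 4.03×10^6 × 117 = 4.72×10^8 J m⁻² K⁻¹.
τ = C / λ = 4.72×10^8 / 7.67 = 6.15×10^7 s.
Equilibrium anomaly ΔT_eq = F / λ = 191 / 7.67 = 24.9 K.
t = 1.44 years = 4.54×10^7 s, so t/τ = 0.739.
ΔT(t) = ΔT_eq (1 − e^(−t/τ)) = 24.9 × (1 − e^−0.739) = 13.0 K.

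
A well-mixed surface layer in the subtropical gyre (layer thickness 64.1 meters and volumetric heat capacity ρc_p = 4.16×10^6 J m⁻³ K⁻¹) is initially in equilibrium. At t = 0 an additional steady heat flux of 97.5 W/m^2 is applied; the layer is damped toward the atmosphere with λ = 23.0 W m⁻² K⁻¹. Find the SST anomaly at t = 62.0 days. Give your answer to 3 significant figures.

1.57 K

Areal heat capacity C = ρc_p × D = 4.16×10^6 × 64.1 = 2.67×10^8 J/(m^2 K).
τ = C / λ = 2.67×10^8 / 23.0 = 1.16×10^7 s.
Equilibrium anomaly ΔT_eq = F / λ = 97.5 / 23.0 = 4.24 K.
t = 62.0 days = 5.36×10^6 s, so t/τ = 0.462.
ΔT(t) = ΔT_eq (1 − e^(−t/τ)) = 4.24 × (1 − e^−0.462) = 1.57 K.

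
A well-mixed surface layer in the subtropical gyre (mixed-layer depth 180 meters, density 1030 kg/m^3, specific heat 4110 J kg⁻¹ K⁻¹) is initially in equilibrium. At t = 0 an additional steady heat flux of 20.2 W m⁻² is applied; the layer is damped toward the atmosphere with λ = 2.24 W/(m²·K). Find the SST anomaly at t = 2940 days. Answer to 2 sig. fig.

4.7 K

Areal heat capacity C = ρ c_p D = 1030 × 4110 × 180 = 7.62×10^8 J m⁻² K⁻¹.
τ = C / λ = 7.62×10^8 / 2.24 = 3.40×10^8 s.
Equilibrium anomaly ΔT_eq = F / λ = 20.2 / 2.24 = 9.02 K.
t = 2940 days = 2.54×10^8 s, so t/τ = 0.747.
ΔT(t) = ΔT_eq (1 − e^(−t/τ)) = 9.02 × (1 − e^−0.747) = 4.74 K.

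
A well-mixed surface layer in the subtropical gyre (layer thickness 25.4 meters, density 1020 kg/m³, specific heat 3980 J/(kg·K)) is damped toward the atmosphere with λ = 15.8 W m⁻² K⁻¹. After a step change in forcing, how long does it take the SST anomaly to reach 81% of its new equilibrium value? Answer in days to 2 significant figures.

Areal heat capacity C = ρ c_p D = 1020 × 3980 × 25.4 = 1.03×10^8 J/(m^2 K).
τ = C / λ = 1.03×10^8 / 15.8 = 6.53×10^6 s.
Fraction reached: 1 − e^(−t/τ) = 0.81 ⇒ t = −τ ln(1 − 0.81) = τ × 1.66.
t = 1.08×10^7 s = 125 days.

130 days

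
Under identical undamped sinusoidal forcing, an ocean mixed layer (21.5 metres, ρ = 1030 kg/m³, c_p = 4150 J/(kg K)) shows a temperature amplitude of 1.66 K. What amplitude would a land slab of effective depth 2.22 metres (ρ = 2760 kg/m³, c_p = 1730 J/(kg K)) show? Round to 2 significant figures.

C_ocean = 9.19×10^7 J/(m²·K); C_land = 1.06×10^7 J/(m²·K).
A ∝ 1/C ⇒ A_land = A_ocean × C_ocean/C_land = 1.66 × 8.67 = 14.4 K.

14 K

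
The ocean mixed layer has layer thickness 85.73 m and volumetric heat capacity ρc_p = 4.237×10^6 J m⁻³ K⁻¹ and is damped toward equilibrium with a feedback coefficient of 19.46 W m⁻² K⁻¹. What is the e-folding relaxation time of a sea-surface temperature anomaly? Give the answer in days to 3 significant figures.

Areal heat capacity C = ρc_p × D = 4.237×10^6 × 85.73 = 3.63×10^8 J m⁻² K⁻¹.
Relaxation time τ = C / λ = 3.63×10^8 / 19.46 = 1.87×10^7 s.
In days: 1.87×10^7 s / (86400 s/day) = 216 days.

216 days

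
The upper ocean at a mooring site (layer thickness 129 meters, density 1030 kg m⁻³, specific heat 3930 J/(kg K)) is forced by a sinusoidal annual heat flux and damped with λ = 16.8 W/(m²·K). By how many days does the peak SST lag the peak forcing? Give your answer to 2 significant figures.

82 days

Areal heat capacity C = ρ c_p D = 1030 × 3930 × 129 = 5.22×10^8 J m⁻² K⁻¹.
ω = 2π / 3.15×10^7 s = 1.99×10^-7 s⁻¹.
Phase lag φ = arctan(Cω/λ) = arctan(104/16.8) = 1.41 rad.
Time lag = φ / ω = 1.41 / 1.99×10^-7 = 7.08×10^6 s = 81.9 days.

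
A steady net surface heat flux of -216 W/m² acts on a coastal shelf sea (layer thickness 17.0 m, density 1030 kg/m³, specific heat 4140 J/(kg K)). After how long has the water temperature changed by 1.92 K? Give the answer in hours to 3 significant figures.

Areal heat capacity C = ρ c_p D = 1030 × 4140 × 17.0 = 7.25×10^7 J m⁻² K⁻¹.
Time required: Δt = C ΔT / F = 7.25×10^7 × -1.92 / -216 = 6.44×10^5 s.
In hours: 6.44×10^5 s / (3600 s/hour) = 179 hours.

179 hours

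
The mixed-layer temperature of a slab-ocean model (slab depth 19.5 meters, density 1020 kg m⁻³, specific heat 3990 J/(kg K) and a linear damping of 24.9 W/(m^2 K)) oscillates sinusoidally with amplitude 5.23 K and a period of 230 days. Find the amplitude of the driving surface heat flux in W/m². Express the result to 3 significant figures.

Areal heat capacity C = ρ c_p D = 1020 × 3990 × 19.5 = 7.94×10^7 J m⁻² K⁻¹.
ω = 2π / 1.99×10^7 s = 3.16×10^-7 s⁻¹.
√((Cω)² + λ²) = √((25.1)² + 24.9²) = 35.4 W/(m²·K).
F₀ = A × √((Cω)²+λ²) = 5.23 × 35.4 = 185 W/m².

185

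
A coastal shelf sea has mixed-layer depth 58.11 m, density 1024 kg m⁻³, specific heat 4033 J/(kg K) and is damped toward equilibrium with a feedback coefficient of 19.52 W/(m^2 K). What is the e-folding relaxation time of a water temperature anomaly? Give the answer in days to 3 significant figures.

Areal heat capacity C = ρ c_p D = 1024 × 4033 × 58.11 = 2.40×10^8 J/(m^2 K).
Relaxation time τ = C / λ = 2.40×10^8 / 19.52 = 1.23×10^7 s.
In days: 1.23×10^7 s / (86400 s/day) = 142 days.

142 days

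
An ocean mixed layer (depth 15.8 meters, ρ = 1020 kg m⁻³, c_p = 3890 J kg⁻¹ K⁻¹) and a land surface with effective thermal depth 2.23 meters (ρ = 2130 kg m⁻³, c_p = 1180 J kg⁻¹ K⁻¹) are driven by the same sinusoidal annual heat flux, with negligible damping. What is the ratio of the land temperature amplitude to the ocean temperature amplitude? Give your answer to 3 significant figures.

C_ocean = 1020 × 3890 × 15.8 = 6.27×10^7 J/(m²·K).
C_land = 2130 × 1180 × 2.23 = 5.60×10^6 J/(m²·K).
Undamped amplitude ∝ 1/C, so A_land/A_ocean = C_ocean/C_land = 11.2.

11.2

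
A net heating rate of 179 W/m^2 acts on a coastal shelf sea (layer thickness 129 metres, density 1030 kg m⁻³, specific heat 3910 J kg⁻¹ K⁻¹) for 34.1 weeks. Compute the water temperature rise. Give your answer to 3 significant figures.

Areal heat capacity C = ρ c_p D = 1030 × 3910 × 129 = 5.20×10^8 J m⁻² K⁻¹.
Net heat input Q = F Δt = 179 × (34.1 weeks × 6.048×10^5 s/week) = 3.69×10^9 J/m².
ΔT = Q / C = 3.69×10^9 / 5.20×10^8 = 7.11 K.

7.11 K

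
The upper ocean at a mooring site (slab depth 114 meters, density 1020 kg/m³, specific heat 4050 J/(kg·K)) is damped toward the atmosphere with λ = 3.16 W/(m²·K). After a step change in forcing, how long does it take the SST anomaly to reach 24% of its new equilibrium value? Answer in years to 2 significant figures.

1.3 years

Areal heat capacity C = ρ c_p D = 1020 × 4050 × 114 = 4.71×10^8 J m⁻² K⁻¹.
τ = C / λ = 4.71×10^8 / 3.16 = 1.49×10^8 s.
Fraction reached: 1 − e^(−t/τ) = 0.24 ⇒ t = −τ ln(1 − 0.24) = τ × 0.274.
t = 4.09×10^7 s = 1.30 years.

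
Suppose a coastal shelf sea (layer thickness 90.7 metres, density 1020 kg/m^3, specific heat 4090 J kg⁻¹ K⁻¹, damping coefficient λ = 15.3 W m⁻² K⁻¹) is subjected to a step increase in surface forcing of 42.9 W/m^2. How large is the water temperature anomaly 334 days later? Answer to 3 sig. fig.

Areal heat capacity C = ρ c_p D = 1020 × 4090 × 90.7 = 3.78×10^8 J/(m²·K).
τ = C / λ = 3.78×10^8 / 15.3 = 2.47×10^7 s.
Equilibrium anomaly ΔT_eq = F / λ = 42.9 / 15.3 = 2.80 K.
t = 334 days = 2.89×10^7 s, so t/τ = 1.17.
ΔT(t) = ΔT_eq (1 − e^(−t/τ)) = 2.80 × (1 − e^−1.17) = 1.93 K.

1.93 K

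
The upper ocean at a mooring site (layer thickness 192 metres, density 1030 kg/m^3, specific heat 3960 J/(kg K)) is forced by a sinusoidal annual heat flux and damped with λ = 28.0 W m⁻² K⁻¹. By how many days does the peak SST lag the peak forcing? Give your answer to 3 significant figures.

80.9 days

Areal heat capacity C = ρ c_p D = 1030 × 3960 × 192 = 7.83×10^8 J m⁻² K⁻¹.
ω = 2π / 3.15×10^7 s = 1.99×10^-7 s⁻¹.
Phase lag φ = arctan(Cω/λ) = arctan(156/28.0) = 1.39 rad.
Time lag = φ / ω = 1.39 / 1.99×10^-7 = 6.99×10^6 s = 80.9 days.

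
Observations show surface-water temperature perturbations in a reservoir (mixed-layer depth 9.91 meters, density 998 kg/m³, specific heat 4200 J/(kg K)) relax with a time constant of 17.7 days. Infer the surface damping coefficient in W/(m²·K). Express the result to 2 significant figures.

27

Areal heat capacity C = ρ c_p D = 998 × 4200 × 9.91 = 4.15×10^7 J/(m²·K).
τ = 17.7 days = 1.53×10^6 s.
λ = C / τ = 4.15×10^7 / 1.53×10^6 = 27.2 W/(m²·K).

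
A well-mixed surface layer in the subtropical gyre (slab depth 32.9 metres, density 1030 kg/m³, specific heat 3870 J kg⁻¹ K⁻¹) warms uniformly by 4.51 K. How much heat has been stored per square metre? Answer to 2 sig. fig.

5.9×10^8

Areal heat capacity C = ρ c_p D = 1030 × 3870 × 32.9 = 1.31×10^8 J m⁻² K⁻¹.
ΔQ = C ΔT = 1.31×10^8 × 4.51 = 5.91×10^8 J/m².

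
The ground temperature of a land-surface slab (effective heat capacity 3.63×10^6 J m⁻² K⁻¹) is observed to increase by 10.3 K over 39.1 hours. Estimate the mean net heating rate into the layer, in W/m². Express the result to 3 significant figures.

266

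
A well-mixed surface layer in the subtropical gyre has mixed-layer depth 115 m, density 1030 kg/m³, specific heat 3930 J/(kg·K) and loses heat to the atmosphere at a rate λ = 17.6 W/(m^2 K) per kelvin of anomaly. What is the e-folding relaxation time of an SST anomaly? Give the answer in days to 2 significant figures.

310 days

Areal heat capacity C = ρ c_p D = 1030 × 3930 × 115 = 4.66×10^8 J m⁻² K⁻¹.
Relaxation time τ = C / λ = 4.66×10^8 / 17.6 = 2.64×10^7 s.
In days: 2.64×10^7 s / (86400 s/day) = 306 days.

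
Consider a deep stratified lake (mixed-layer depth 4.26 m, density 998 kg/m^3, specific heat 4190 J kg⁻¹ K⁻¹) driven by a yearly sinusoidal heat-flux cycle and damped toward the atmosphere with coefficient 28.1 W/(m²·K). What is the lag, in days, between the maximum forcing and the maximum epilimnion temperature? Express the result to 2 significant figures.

Areal heat capacity C = ρ c_p D = 998 × 4190 × 4.26 = 1.78×10^7 J/(m^2 K).
ω = 2π / 3.15×10^7 s = 1.99×10^-7 s⁻¹.
Phase lag φ = arctan(Cω/λ) = arctan(3.55/28.1) = 0.126 rad.
Time lag = φ / ω = 0.126 / 1.99×10^-7 = 6.31×10^5 s = 7.30 days.

7.3 days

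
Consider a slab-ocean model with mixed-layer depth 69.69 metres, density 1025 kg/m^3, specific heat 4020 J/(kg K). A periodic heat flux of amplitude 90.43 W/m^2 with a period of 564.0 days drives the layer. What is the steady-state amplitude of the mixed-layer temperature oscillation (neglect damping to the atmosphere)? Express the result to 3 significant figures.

2.44 K

Areal heat capacity C = ρ c_p D = 1025 × 4020 × 69.69 = 2.87×10^8 J/(m^2 K).
Angular frequency ω = 2π / T = 2π / 4.87×10^7 s = 1.29×10^-7 s⁻¹.
Cω = 2.87×10^8 × 1.29×10^-7 = 37.0 W/(m²·K).
Amplitude A = F₀ / (Cω) = 90.43 / 37.0 = 2.44 K.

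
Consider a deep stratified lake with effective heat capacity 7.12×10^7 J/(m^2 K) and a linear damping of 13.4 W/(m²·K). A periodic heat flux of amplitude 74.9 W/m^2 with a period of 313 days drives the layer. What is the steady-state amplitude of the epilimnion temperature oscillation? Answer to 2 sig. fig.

Areal heat capacity C = 7.12×10^7 J/(m^2 K) (given).
Angular frequency ω = 2π / T = 2π / 2.70×10^7 s = 2.32×10^-7 s⁻¹.
√((Cω)² + λ²) = √((16.5)² + 13.4²) = 21.3 W/(m²·K).
Amplitude A = F₀ / √((Cω)²+λ²) = 74.9 / 21.3 = 3.52 K.

3.5 K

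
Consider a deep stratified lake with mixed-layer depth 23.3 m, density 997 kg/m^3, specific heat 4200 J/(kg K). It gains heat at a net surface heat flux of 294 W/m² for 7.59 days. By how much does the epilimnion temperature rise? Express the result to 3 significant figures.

1.98 K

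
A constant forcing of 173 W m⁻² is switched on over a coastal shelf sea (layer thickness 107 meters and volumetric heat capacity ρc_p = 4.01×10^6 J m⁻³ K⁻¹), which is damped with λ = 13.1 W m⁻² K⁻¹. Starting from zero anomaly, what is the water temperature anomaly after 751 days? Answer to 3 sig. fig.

11.4 K

Areal heat capacity C = ρc_p × D = 4.01×10^6 × 107 = 4.29×10^8 J m⁻² K⁻¹.
τ = C / λ = 4.29×10^8 / 13.1 = 3.28×10^7 s.
Equilibrium anomaly ΔT_eq = F / λ = 173 / 13.1 = 13.2 K.
t = 751 days = 6.49×10^7 s, so t/τ = 1.98.
ΔT(t) = ΔT_eq (1 − e^(−t/τ)) = 13.2 × (1 − e^−1.98) = 11.4 K.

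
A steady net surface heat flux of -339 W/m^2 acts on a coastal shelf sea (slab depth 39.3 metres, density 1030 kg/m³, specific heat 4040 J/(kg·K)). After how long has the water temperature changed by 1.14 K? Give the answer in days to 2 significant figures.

6.4 days

Areal heat capacity C = ρ c_p D = 1030 × 4040 × 39.3 = 1.64×10^8 J/(m^2 K).
Time required: Δt = C ΔT / F = 1.64×10^8 × -1.14 / -339 = 5.50×10^5 s.
In days: 5.50×10^5 s / (86400 s/day) = 6.37 days.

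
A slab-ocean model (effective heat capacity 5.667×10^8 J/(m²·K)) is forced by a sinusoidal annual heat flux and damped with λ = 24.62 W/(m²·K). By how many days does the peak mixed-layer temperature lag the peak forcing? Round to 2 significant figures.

79 days

Areal heat capacity C = 5.667×10^8 J/(m²·K) (given).
ω = 2π / 3.15×10^7 s = 1.99×10^-7 s⁻¹.
Phase lag φ = arctan(Cω/λ) = arctan(113/24.62) = 1.36 rad.
Time lag = φ / ω = 1.36 / 1.99×10^-7 = 6.81×10^6 s = 78.8 days.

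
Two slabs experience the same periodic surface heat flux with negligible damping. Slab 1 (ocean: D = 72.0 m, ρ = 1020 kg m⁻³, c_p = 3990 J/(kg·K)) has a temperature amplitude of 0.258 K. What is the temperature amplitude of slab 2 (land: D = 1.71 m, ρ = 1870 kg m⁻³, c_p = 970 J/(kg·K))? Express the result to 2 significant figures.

24 K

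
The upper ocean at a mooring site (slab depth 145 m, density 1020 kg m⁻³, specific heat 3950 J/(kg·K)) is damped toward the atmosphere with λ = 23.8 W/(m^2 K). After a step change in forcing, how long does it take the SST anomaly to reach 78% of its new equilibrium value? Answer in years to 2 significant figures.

1.2 years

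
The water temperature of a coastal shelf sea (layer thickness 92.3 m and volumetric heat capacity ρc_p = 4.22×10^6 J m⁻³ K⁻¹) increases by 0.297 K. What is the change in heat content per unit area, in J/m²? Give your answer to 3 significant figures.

1.16×10^8

Areal heat capacity C = ρc_p × D = 4.22×10^6 × 92.3 = 3.90×10^8 J m⁻² K⁻¹.
ΔQ = C ΔT = 3.90×10^8 × 0.297 = 1.16×10^8 J/m².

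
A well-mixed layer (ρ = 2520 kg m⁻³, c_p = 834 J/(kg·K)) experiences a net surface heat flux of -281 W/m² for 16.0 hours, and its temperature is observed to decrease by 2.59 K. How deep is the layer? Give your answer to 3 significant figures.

2.97 m

Heat input Q = F Δt = -281 × 57600 s = -1.62×10^7 J/m².
Required areal heat capacity C = Q / ΔT = 6.25×10^6 J/(m²·K).
Depth D = C / (ρ c_p) = 6.25×10^6 / (2520 × 834) = 2.97 m.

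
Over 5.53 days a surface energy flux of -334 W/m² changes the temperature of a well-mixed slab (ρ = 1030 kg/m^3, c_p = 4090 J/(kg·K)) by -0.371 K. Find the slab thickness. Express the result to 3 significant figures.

102 m

Heat input Q = F Δt = -334 × 4.78×10^5 s = -1.60×10^8 J/m².
Required areal heat capacity C = Q / ΔT = 4.30×10^8 J/(m²·K).
Depth D = C / (ρ c_p) = 4.30×10^8 / (1030 × 4090) = 102 m.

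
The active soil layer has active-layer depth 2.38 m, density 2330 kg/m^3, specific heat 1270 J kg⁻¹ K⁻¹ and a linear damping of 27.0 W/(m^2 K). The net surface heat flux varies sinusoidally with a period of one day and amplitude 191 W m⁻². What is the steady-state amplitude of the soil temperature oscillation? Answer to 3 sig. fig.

0.372 K

Areal heat capacity C = ρ c_p D = 2330 × 1270 × 2.38 = 7.04×10^6 J m⁻² K⁻¹.
Angular frequency ω = 2π / T = 2π / 86400 s = 7.27×10^-5 s⁻¹.
√((Cω)² + λ²) = √((512)² + 27.0²) = 513 W/(m²·K).
Amplitude A = F₀ / √((Cω)²+λ²) = 191 / 513 = 0.372 K.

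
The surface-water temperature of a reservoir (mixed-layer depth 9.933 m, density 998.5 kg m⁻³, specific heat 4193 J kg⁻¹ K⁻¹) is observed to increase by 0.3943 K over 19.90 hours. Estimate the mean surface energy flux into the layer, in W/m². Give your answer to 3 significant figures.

Areal heat capacity C = ρ c_p D = 998.5 × 4193 × 9.933 = 4.16×10^7 J m⁻² K⁻¹.
Required heat per unit area: Q = C ΔT = 4.16×10^7 × 0.3943 = 1.64×10^7 J/m².
Flux F = Q / Δt = 1.64×10^7 / 71600 s = 229 W/m².

229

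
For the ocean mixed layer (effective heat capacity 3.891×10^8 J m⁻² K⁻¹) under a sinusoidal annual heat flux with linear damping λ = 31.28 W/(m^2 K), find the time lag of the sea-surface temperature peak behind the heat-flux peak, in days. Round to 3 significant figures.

Areal heat capacity C = 3.891×10^8 J m⁻² K⁻¹ (given).
ω = 2π / 3.15×10^7 s = 1.99×10^-7 s⁻¹.
Phase lag φ = arctan(Cω/λ) = arctan(77.5/31.28) = 1.19 rad.
Time lag = φ / ω = 1.19 / 1.99×10^-7 = 5.96×10^6 s = 69.0 days.

69.0 days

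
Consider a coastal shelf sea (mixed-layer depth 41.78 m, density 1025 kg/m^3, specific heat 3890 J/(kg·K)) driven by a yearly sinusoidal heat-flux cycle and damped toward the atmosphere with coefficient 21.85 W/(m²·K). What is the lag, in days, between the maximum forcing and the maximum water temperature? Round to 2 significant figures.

Areal heat capacity C = ρ c_p D = 1025 × 3890 × 41.78 = 1.67×10^8 J/(m^2 K).
ω = 2π / 3.15×10^7 s = 1.99×10^-7 s⁻¹.
Phase lag φ = arctan(Cω/λ) = arctan(33.2/21.85) = 0.989 rad.
Time lag = φ / ω = 0.989 / 1.99×10^-7 = 4.96×10^6 s = 57.4 days.

57 days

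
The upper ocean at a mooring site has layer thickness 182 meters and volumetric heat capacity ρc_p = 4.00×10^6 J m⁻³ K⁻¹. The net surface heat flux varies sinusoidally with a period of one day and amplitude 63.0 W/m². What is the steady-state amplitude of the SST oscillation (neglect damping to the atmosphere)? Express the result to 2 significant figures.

Areal heat capacity C = ρc_p × D = 4.00×10^6 × 182 = 7.28×10^8 J m⁻² K⁻¹.
Angular frequency ω = 2π / T = 2π / 86400 s = 7.27×10^-5 s⁻¹.
Cω = 7.28×10^8 × 7.27×10^-5 = 52900 W/(m²·K).
Amplitude A = F₀ / (Cω) = 63.0 / 52900 = 0.00119 K.

0.0012 K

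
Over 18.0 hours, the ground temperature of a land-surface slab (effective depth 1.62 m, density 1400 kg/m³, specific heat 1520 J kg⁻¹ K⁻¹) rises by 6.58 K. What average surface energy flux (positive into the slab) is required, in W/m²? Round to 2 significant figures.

350

Areal heat capacity C = ρ c_p D = 1400 × 1520 × 1.62 = 3.45×10^6 J m⁻² K⁻¹.
Required heat per unit area: Q = C ΔT = 3.45×10^6 × 6.58 = 2.27×10^7 J/m².
Flux F = Q / Δt = 2.27×10^7 / 64800 s = 350 W/m².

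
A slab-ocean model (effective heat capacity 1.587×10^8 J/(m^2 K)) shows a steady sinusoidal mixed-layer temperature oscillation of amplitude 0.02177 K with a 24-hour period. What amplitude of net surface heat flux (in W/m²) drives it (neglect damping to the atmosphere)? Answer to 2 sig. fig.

250

Areal heat capacity C = 1.587×10^8 J/(m^2 K) (given).
ω = 2π / 86400 s = 7.27×10^-5 s⁻¹.
Cω = 1.59×10^8 × 7.27×10^-5 = 11500 W/(m²·K).
F₀ = A × Cω = 0.02177 × 11500 = 251 W/m².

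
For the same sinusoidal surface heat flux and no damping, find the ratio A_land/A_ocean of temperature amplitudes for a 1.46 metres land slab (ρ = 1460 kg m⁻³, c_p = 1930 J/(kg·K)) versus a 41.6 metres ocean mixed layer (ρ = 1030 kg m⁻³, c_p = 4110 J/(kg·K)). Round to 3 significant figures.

42.8

C_ocean = 1030 × 4110 × 41.6 = 1.76×10^8 J/(m²·K).
C_land = 1460 × 1930 × 1.46 = 4.11×10^6 J/(m²·K).
Undamped amplitude ∝ 1/C, so A_land/A_ocean = C_ocean/C_land = 42.8.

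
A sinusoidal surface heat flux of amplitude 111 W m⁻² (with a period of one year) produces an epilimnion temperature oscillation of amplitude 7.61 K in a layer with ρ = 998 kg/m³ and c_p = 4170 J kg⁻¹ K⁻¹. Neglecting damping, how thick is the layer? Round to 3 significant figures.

17.6 m

ω = 2π / 3.15×10^7 s = 1.99×10^-7 s⁻¹.
Required C = F₀ / (A ω) = 111 / (7.61 × 1.99×10^-7) = 7.32×10^7 J/(m²·K).
D = C / (ρ c_p) = 7.32×10^7 / (998 × 4170) = 17.6 m.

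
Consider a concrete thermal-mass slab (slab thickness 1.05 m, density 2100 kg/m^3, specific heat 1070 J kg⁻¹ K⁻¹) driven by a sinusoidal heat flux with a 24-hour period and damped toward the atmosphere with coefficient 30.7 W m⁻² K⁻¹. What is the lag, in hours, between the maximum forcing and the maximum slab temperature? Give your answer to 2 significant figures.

5.3 hours

Areal heat capacity C = ρ c_p D = 2100 × 1070 × 1.05 = 2.36×10^6 J/(m^2 K).
ω = 2π / 86400 s = 7.27×10^-5 s⁻¹.
Phase lag φ = arctan(Cω/λ) = arctan(172/30.7) = 1.39 rad.
Time lag = φ / ω = 1.39 / 7.27×10^-5 = 19200 s = 5.32 hours.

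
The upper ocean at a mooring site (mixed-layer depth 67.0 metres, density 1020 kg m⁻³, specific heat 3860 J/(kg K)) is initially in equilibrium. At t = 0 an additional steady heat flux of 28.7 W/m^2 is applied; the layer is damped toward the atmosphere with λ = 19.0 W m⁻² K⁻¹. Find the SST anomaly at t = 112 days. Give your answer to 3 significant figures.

0.758 K

Areal heat capacity C = ρ c_p D = 1020 × 3860 × 67.0 = 2.64×10^8 J/(m²·K).
τ = C / λ = 2.64×10^8 / 19.0 = 1.39×10^7 s.
Equilibrium anomaly ΔT_eq = F / λ = 28.7 / 19.0 = 1.51 K.
t = 112 days = 9.68×10^6 s, so t/τ = 0.697.
ΔT(t) = ΔT_eq (1 − e^(−t/τ)) = 1.51 × (1 − e^−0.697) = 0.758 K.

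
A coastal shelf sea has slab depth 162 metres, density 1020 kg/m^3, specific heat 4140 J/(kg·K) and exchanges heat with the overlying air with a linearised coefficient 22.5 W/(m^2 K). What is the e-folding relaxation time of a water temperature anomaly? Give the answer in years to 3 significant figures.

0.963 years

Areal heat capacity C = ρ c_p D = 1020 × 4140 × 162 = 6.84×10^8 J/(m^2 K).
Relaxation time τ = C / λ = 6.84×10^8 / 22.5 = 3.04×10^7 s.
In years: 3.04×10^7 s / (3.156×10^7 s/year) = 0.963 years.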